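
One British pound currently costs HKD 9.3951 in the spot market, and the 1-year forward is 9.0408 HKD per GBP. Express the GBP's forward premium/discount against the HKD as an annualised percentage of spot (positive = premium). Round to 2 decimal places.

T = 1 year.
(F − S)/S = (9.0408 − 9.3951)/9.3951 = -0.0377111.
Annualise by dividing by T: -0.0377111 / 1 = -0.037711 → -3.77%.

-3.77%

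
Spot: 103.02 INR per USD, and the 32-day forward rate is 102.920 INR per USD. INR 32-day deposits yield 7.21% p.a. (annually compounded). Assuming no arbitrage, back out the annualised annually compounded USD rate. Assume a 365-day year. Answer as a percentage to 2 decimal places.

8.40%

T = 32/365 years.
CIP gives F = S · g_INR/g_USD, so g_INR/g_USD = 102.92/103.02 = 0.9990293.
The INR side grows by (1 + 0.0721)^(32/365) = 1.0061223.
So the USD growth factor = 1.0070999.
Annualise: 1.0070999^(365/32) − 1 = 0.084042 = 8.40%.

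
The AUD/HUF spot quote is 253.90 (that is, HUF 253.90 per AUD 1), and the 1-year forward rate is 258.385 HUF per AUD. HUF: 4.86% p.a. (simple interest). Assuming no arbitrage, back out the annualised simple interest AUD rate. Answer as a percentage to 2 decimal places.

T = 1 year.
By CIP, F/S equals the HUF-to-AUD growth ratio: 258.385/253.9 = 1.0176644.
The HUF side grows by 1 + 0.0486×1 = 1.048600.
That pins the AUD growth at 1.0303986.
r = (1.0303986 − 1)/1 = 0.030399 → 3.04%.

3.04%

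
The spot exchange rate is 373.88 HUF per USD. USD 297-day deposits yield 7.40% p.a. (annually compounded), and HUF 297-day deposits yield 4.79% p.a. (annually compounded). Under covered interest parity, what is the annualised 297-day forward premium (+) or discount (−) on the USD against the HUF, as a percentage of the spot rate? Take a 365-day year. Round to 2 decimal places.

-2.44%

T = 297/365 years.
No-arbitrage forward: 373.88 × 1.0388055 / 1.0598103 = 366.46992 HUF/USD.
(F − S)/S ÷ T = (366.46992 − 373.88)/373.88/(297/365) = -0.024357 → -2.44%.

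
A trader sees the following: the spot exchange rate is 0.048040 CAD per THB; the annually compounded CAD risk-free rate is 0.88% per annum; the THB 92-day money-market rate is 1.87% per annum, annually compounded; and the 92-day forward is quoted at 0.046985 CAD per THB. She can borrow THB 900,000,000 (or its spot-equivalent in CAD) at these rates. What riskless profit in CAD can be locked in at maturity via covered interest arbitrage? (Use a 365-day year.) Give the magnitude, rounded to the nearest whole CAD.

CAD 847,152

T = 92/365 years.
Invest the THB and cover forward: 900,000,000 × 1.0046808169 × 0.046985 = CAD 42,484,435.36.
Convert at spot and invest in CAD: 900,000,000 × 0.048040 × 1.0022108198 = CAD 43,331,587.00.
The quoted forward undervalues THB, so borrow THB, convert to CAD at spot, deposit the CAD at 0.88%, and buy THB forward at 0.046985 to cover the loan.
Profit = 43,331,587.00 − 42,484,435.36 = CAD 847,152.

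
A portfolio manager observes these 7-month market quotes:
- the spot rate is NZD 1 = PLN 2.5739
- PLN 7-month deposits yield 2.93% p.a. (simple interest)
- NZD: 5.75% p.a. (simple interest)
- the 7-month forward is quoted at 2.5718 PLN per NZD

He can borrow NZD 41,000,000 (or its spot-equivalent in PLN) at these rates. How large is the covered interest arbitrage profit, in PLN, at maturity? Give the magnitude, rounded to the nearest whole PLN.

PLN 1,646,979

T = 7/12 years.
Route A — deposit NZD, sell forward: 41,000,000 × 1.03354166667 × 2.5718 = PLN 108,980,560.79.
Route B — convert at spot, deposit PLN: 41,000,000 × 2.5739 × 1.01709166667 = PLN 107,333,581.87.
The quoted forward overvalues NZD, so borrow PLN, buy NZD at spot, deposit the NZD at 5.75%, and sell the proceeds forward at 2.5718.
The gap between the two covered legs is PLN 1,646,979.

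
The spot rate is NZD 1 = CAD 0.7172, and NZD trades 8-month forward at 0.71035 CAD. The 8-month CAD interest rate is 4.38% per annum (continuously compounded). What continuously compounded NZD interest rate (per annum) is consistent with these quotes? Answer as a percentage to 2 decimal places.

5.82%

T = 8/12 years.
By CIP, F/S equals the CAD-to-NZD growth ratio: 0.71035/0.7172 = 0.9904490.
The CAD side grows by e^(0.0438×8/12) = 1.0296305.
That pins the NZD growth at 1.0395593.
Take logs: ln 1.0395593 / (8/12) = 0.058195, so 5.82%.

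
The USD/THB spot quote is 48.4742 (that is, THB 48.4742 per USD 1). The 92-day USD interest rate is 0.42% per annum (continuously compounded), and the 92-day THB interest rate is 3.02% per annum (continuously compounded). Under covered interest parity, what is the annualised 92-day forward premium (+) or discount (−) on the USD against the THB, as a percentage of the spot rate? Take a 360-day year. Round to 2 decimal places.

T = 92/360 years.
F = S · g_THB/g_USD = 48.4742 × 1.0077476/1.0010739 = 48.7973552.
(F − S)/S ÷ T = (48.7973552 − 48.4742)/48.4742/(92/360) = 0.026086 → 2.61%.

+2.61%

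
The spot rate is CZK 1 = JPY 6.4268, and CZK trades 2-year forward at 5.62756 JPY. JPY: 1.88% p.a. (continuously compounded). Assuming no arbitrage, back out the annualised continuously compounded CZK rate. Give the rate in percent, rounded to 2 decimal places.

T = 2 years.
F/S = 5.62756/6.4268 = 0.8756395 = (growth of JPY) / (growth of CZK).
The JPY side grows by e^(0.0188×2) = 1.0383158.
Hence g_CZK = 1.185780.
r = ln(1.185780)/2 = 0.085200 → 8.52%.

8.52%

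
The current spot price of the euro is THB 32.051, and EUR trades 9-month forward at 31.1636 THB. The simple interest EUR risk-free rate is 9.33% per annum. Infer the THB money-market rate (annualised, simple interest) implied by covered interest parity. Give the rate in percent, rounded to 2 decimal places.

5.38%

T = 9/12 years.
By CIP, F/S equals the THB-to-EUR growth ratio: 31.1636/32.051 = 0.9723129.
The EUR side grows by 1 + 0.0933×9/12 = 1.069975.
So the THB growth factor = 1.0403505.
(1.0403505 − 1)/T = 0.053801, i.e. 5.38%.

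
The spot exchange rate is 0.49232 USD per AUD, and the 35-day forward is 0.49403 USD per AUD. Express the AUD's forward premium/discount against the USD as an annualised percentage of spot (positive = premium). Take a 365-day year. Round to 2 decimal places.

+3.62%

T = 35/365 years.
AUD trades forward at +0.34734% vs spot over the period.
Per annum: 0.0034734 / (35/365) = 0.036223 = 3.62%.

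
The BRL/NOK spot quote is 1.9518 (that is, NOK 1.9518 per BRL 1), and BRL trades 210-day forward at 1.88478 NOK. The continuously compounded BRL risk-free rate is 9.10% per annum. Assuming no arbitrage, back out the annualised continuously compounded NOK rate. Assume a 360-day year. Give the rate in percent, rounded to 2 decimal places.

3.11%

T = 210/360 years.
F/S = 1.88478/1.9518 = 0.9656625 = (growth of NOK) / (growth of BRL).
BRL growth factor: e^(0.0910×210/360) = 1.0545175.
That pins the NOK growth at 1.018308.
Take logs: ln 1.018308 / (210/360) = 0.031101, so 3.11%.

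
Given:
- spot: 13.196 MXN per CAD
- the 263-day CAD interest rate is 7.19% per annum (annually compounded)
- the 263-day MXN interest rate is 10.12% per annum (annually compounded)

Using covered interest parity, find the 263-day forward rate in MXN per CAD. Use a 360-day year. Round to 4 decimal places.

T = 263/360 years.
MXN growth factor: (1 + 0.1012)^(263/360) = 1.07296508.
CAD accumulates by (1 + 0.0719)^(263/360) = 1.05203302.
CIP: F = S · (grow MXN)/(grow CAD) = 13.196 × 1.07296508/1.05203302 = 13.458558 MXN per CAD.

13.4586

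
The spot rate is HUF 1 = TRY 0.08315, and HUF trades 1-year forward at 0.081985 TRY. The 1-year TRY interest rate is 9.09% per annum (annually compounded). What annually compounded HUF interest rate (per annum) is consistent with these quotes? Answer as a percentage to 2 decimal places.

10.64%

T = 1 year.
F/S = 0.081985/0.08315 = 0.9859892 = (growth of TRY) / (growth of HUF).
The TRY side grows by (1 + 0.0909)^1 = 1.090900.
Hence g_HUF = 1.1064016.
r = 1.1064016^(1/1) − 1 = 0.106402 → 10.64%.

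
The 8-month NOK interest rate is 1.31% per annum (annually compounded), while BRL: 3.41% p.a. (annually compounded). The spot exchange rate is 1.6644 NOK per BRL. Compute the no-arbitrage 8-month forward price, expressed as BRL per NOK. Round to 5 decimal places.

T = 8/12 years.
NOK accumulates by (1 + 0.0131)^(8/12) = 1.0087144.
Growth of 1 BRL over T: (1 + 0.0341)^(8/12) = 1.0226061.
CIP: F = S · (grow NOK)/(grow BRL) = 1.6644 × 1.0087144/1.0226061 = 1.641790 NOK per BRL.
Quoted the other way: 1/1.641790 = 0.60909 BRL per NOK.

0.60909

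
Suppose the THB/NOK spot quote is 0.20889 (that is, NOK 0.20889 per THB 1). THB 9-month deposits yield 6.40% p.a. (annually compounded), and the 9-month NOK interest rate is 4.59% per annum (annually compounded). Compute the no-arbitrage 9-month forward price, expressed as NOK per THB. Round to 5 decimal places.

T = 9/12 years.
Growth of 1 NOK over T: (1 + 0.0459)^(9/12) = 1.0342312.
Growth of 1 THB over T: (1 + 0.0640)^(9/12) = 1.0476259.
Forward (NOK per THB) = 0.20889 × 1.0342312 / 1.0476259 = 0.2062192.

0.20622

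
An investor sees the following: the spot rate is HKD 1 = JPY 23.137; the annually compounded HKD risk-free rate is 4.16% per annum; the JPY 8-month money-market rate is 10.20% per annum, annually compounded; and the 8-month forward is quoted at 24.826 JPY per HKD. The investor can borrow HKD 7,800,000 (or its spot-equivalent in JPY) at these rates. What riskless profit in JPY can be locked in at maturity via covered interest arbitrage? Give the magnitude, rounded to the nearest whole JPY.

JPY 6,435,824

T = 8/12 years.
Route A — deposit HKD, sell forward: 7,800,000 × 1.02754452007 × 24.826 = JPY 198,976,597.99.
Route B — convert at spot, deposit JPY: 7,800,000 × 23.137 × 1.06689348475 = JPY 192,540,773.54.
The quoted forward overvalues HKD, so borrow JPY, buy HKD at spot, deposit the HKD at 4.16%, and sell the proceeds forward at 24.826.
The gap between the two covered legs is JPY 6,435,824.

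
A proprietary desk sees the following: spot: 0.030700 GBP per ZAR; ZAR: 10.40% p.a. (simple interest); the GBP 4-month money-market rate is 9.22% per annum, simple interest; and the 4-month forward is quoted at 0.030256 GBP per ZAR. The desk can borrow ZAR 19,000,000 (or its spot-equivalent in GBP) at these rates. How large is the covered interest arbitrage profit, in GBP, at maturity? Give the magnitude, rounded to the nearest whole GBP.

GBP 6,434

T = 4/12 years.
Keep in ZAR, deliver into the forward: 19,000,000·1.03466667·0.030256 = GBP 594,792.62.
Swap to GBP now, deposit: 19,000,000·0.030700·1.03073333 = GBP 601,226.75.
The quoted forward undervalues ZAR, so borrow ZAR, convert to GBP at spot, deposit the GBP at 9.22%, and buy ZAR forward at 0.030256 to cover the loan.
Arbitrage profit = |594,792.62 − 601,226.75| = GBP 6,434.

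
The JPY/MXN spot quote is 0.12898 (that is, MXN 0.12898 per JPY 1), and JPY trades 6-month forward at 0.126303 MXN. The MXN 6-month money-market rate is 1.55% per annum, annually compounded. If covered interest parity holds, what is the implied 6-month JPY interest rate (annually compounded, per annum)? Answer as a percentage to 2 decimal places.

5.90%

T = 6/12 years.
CIP gives F = S · g_MXN/g_JPY, so g_MXN/g_JPY = 0.126303/0.12898 = 0.9792448.
MXN growth factor: (1 + 0.0155)^(6/12) = 1.0077202.
Hence g_JPY = 1.0290789.
r = 1.0290789^(12/6) − 1 = 0.059003 → 5.90%.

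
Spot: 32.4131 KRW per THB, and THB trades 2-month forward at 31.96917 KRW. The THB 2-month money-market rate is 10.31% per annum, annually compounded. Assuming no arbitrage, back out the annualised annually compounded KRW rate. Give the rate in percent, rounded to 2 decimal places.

1.55%

T = 2/12 years.
CIP gives F = S · g_KRW/g_THB, so g_KRW/g_THB = 31.96917/32.4131 = 0.9863040.
The THB side grows by (1 + 0.1031)^(2/12) = 1.0164885.
Hence g_KRW = 1.0025667.
r = 1.0025667^(12/2) − 1 = 0.015499 → 1.55%.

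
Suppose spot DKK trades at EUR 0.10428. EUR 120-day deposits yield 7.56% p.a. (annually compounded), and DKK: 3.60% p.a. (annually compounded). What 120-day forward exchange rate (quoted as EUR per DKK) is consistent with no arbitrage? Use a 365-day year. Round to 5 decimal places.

0.10557

T = 120/365 years.
EUR accumulates by (1 + 0.0756)^(120/365) = 1.0242495.
DKK growth factor: (1 + 0.0360)^(120/365) = 1.0116954.
So F = 0.10428 × 1.0242495 / 1.0116954 = 0.1055740 (EUR/DKK).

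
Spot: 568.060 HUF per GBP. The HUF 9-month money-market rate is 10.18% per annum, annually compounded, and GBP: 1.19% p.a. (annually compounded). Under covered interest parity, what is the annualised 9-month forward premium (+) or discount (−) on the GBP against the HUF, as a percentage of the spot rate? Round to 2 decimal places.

T = 9/12 years.
F = S · g_HUF/g_GBP = 568.06 × 1.0754174/1.0089118 = 605.505465.
Annualised premium = (F − S)/S × (1/T) = (605.505465 − 568.06)/568.06 ÷ (9/12) = 8.79%.

+8.79%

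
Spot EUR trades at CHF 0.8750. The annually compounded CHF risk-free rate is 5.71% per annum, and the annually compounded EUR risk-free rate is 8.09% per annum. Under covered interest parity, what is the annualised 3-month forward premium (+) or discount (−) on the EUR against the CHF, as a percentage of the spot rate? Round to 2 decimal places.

-2.22%

T = 3/12 years.
No-arbitrage forward: 0.875 × 1.0139791 / 1.0196389 = 0.8701431 CHF/EUR.
Annualised premium = (F − S)/S × (1/T) = (0.8701431 − 0.875)/0.875 ÷ (3/12) = -2.22%.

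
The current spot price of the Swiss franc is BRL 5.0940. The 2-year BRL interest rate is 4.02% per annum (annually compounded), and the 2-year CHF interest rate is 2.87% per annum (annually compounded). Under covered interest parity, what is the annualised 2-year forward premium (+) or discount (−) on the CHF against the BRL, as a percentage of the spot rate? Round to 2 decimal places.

+1.12%

T = 2 years.
No-arbitrage forward: 5.094 × 1.082016 / 1.0582237 = 5.2085296 BRL/CHF.
(F − S)/S ÷ T = (5.2085296 − 5.094)/5.094/2 = 0.011242 → 1.12%.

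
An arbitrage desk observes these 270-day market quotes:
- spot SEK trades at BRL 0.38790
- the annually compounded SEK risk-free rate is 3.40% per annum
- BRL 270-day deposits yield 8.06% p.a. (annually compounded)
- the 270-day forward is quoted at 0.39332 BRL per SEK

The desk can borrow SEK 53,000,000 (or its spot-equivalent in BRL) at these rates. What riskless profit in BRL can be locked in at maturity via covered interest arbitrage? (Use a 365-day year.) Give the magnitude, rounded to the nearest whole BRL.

T = 270/365 years.
Keep in SEK, deliver into the forward: 53,000,000·1.0250409614·0.39332 = BRL 21,367,962.88.
Swap to BRL now, deposit: 53,000,000·0.38790·1.0590167995 = BRL 21,772,008.68.
The quoted forward undervalues SEK, so borrow SEK, convert to BRL at spot, deposit the BRL at 8.06%, and buy SEK forward at 0.39332 to cover the loan.
The gap between the two covered legs is BRL 404,046.

BRL 404,046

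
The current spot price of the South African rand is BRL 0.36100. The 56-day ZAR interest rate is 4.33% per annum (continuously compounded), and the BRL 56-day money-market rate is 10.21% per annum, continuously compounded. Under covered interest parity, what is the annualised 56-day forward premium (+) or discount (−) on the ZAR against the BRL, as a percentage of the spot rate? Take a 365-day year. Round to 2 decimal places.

T = 56/365 years.
F = S · g_BRL/g_ZAR = 0.361 × 1.015788/1.0066654 = 0.36427145.
(F − S)/S ÷ T = (0.36427145 − 0.361)/0.361/(56/365) = 0.059066 → 5.91%.

+5.91%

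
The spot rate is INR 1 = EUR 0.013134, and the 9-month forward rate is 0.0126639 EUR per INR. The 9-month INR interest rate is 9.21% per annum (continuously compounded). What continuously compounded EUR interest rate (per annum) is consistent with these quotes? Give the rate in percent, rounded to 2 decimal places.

4.35%

T = 9/12 years.
By CIP, F/S equals the EUR-to-INR growth ratio: 0.0126639/0.013134 = 0.9642074.
INR growth factor: e^(0.0921×9/12) = 1.0715166.
So the EUR growth factor = 1.0331642.
r = ln(1.0331642)/(9/12) = 0.043502 → 4.35%.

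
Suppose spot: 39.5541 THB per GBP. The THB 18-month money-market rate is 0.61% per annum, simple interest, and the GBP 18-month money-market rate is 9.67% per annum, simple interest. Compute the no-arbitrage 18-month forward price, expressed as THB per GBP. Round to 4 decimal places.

34.8596

T = 18/12 years.
THB growth factor: 1 + 0.0061×18/12 = 1.009150.
Growth of 1 GBP over T: 1 + 0.0967×18/12 = 1.145050.
So F = 39.5541 × 1.009150 / 1.145050 = 34.859631 (THB/GBP).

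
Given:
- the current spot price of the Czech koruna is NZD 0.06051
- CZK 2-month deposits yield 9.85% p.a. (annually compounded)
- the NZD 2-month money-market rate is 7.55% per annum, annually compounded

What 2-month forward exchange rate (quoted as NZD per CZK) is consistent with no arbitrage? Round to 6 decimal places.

0.060297

T = 2/12 years.
Growth of 1 NZD over T: (1 + 0.0755)^(2/12) = 1.0122048.
Growth of 1 CZK over T: (1 + 0.0985)^(2/12) = 1.0157808.
So F = 0.06051 × 1.0122048 / 1.0157808 = 0.06029698 (NZD/CZK).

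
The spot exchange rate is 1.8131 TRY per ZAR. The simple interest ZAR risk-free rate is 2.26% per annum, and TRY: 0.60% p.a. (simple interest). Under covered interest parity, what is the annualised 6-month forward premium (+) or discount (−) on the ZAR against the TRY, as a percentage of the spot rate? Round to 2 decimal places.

-1.64%

T = 6/12 years.
No-arbitrage forward: 1.8131 × 1.003000 / 1.011300 = 1.7982194 TRY/ZAR.
(F − S)/S ÷ T = (1.7982194 − 1.8131)/1.8131/(6/12) = -0.016415 → -1.64%.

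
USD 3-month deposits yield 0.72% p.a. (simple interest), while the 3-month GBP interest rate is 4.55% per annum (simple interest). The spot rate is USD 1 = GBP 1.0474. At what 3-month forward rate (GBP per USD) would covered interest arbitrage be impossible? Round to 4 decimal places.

1.0574

T = 3/12 years.
GBP accumulates by 1 + 0.0455×3/12 = 1.011375.
Growth of 1 USD over T: 1 + 0.0072×3/12 = 1.001800.
So F = 1.0474 × 1.011375 / 1.001800 = 1.057411 (GBP/USD).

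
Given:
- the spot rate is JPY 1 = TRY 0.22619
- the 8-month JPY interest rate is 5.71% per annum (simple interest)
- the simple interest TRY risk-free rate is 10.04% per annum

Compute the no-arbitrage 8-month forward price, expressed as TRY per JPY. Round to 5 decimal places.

T = 8/12 years.
Growth of 1 TRY over T: 1 + 0.1004×8/12 = 1.0669333.
JPY accumulates by 1 + 0.0571×8/12 = 1.0380667.
So F = 0.22619 × 1.0669333 / 1.0380667 = 0.2324799 (TRY/JPY).

0.23248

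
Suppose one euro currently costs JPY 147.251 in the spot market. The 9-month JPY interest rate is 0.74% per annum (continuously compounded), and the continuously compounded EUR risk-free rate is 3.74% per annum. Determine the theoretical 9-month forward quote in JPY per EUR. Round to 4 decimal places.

T = 9/12 years.
Growth of 1 JPY over T: e^(0.0074×9/12) = 1.00556543.
EUR growth factor: e^(0.0374×9/12) = 1.028447105.
So F = 147.251 × 1.00556543 / 1.028447105 = 143.974848 (JPY/EUR).

143.9748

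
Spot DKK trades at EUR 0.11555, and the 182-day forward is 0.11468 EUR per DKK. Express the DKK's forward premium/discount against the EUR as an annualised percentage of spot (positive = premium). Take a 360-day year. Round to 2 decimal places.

T = 182/360 years.
Period premium: (0.11468 − 0.11555)/0.11555 = -0.0075292.
Per annum: -0.0075292 / (182/360) = -0.014893 = -1.49%.

-1.49%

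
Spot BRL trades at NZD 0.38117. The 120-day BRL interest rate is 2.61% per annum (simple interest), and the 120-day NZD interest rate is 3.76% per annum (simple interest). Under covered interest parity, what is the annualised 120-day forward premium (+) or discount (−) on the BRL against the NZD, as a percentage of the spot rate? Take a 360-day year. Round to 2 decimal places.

+1.14%

T = 120/360 years.
F = S · g_NZD/g_BRL = 0.38117 × 1.0125333/1.008700 = 0.38261854.
Annualised premium = (F − S)/S × (1/T) = (0.38261854 − 0.38117)/0.38117 ÷ (120/360) = 1.14%.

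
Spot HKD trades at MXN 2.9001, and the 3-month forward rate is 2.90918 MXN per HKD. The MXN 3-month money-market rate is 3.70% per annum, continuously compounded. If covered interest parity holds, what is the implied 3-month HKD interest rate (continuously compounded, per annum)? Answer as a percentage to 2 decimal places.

T = 3/12 years.
CIP gives F = S · g_MXN/g_HKD, so g_MXN/g_HKD = 2.90918/2.9001 = 1.0031309.
MXN growth factor: e^(0.0370×3/12) = 1.0092929.
That pins the HKD growth at 1.0061428.
Take logs: ln 1.0061428 / (3/12) = 0.024496, so 2.45%.

2.45%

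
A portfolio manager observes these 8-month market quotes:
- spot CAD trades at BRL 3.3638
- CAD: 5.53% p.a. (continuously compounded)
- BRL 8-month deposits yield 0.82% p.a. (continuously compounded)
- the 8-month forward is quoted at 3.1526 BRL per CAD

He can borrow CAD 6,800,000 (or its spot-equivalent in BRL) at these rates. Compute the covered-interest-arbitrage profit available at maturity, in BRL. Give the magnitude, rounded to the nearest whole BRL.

BRL 756,461

T = 8/12 years.
Route A — deposit CAD, sell forward: 6,800,000 × 1.037554671 × 3.1526 = BRL 22,242,765.02.
Route B — convert at spot, deposit BRL: 6,800,000 × 3.3638 × 1.0054816362 = BRL 22,999,226.07.
The quoted forward undervalues CAD, so borrow CAD, convert to BRL at spot, deposit the BRL at 0.82%, and buy CAD forward at 3.1526 to cover the loan.
The gap between the two covered legs is BRL 756,461.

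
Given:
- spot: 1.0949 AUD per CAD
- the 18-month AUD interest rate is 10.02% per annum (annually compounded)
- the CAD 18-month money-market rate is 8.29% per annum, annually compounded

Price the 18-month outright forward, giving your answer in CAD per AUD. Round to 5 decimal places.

0.89187

T = 18/12 years.
AUD growth factor: (1 + 0.1002)^(18/12) = 1.1540044.
CAD accumulates by (1 + 0.0829)^(18/12) = 1.1268926.
Forward (AUD per CAD) = 1.0949 × 1.1540044 / 1.1268926 = 1.121242.
Quoted the other way: 1/1.121242 = 0.89187 CAD per AUD.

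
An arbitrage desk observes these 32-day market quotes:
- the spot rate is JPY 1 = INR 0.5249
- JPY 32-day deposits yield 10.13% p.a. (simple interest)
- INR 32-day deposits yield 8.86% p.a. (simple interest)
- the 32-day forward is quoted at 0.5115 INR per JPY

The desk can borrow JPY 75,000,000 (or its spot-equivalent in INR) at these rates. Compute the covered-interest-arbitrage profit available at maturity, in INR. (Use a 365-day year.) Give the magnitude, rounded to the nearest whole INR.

INR 970,093

T = 32/365 years.
Route A — deposit JPY, sell forward: 75,000,000 × 1.0088810959 × 0.5115 = INR 38,703,201.04.
Route B — convert at spot, deposit INR: 75,000,000 × 0.5249 × 1.0077676712 = INR 39,673,293.80.
The quoted forward undervalues JPY, so borrow JPY, convert to INR at spot, deposit the INR at 8.86%, and buy JPY forward at 0.5115 to cover the loan.
The gap between the two covered legs is INR 970,093.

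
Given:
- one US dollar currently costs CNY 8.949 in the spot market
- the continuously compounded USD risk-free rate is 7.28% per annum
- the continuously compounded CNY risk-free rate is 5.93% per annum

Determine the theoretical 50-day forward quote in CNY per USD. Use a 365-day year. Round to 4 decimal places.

8.9325

T = 50/365 years.
CNY accumulates by e^(0.0593×50/365) = 1.0081564.
USD growth factor: e^(0.0728×50/365) = 1.0100225.
So F = 8.949 × 1.0081564 / 1.0100225 = 8.932466 (CNY/USD).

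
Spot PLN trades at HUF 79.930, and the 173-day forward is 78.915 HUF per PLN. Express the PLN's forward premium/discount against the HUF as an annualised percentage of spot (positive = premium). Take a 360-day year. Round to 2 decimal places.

-2.64%

T = 173/360 years.
PLN trades forward at -1.26986% vs spot over the period.
×(1/T) gives -2.64% p.a.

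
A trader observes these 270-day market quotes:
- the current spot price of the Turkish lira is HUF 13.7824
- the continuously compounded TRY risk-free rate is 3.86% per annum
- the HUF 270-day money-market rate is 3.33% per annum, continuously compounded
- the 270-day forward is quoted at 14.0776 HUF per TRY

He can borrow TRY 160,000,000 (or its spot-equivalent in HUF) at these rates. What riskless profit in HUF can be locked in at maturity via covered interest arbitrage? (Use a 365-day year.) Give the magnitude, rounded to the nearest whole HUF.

T = 270/365 years.
Keep in TRY, deliver into the forward: 160,000,000·1.028964981468·14.0776 = HUF 2,317,657,187.70.
Swap to HUF now, deposit: 160,000,000·13.7824·1.024938772554 = HUF 2,260,178,582.22.
The quoted forward overvalues TRY, so borrow HUF, buy TRY at spot, deposit the TRY at 3.86%, and sell the proceeds forward at 14.0776.
Profit = 2,317,657,187.70 − 2,260,178,582.22 = HUF 57,478,605.

HUF 57,478,605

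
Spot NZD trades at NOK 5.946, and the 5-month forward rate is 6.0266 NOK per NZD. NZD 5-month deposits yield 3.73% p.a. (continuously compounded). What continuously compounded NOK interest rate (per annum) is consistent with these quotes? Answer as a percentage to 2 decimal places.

6.96%

T = 5/12 years.
CIP gives F = S · g_NOK/g_NZD, so g_NOK/g_NZD = 6.0266/5.946 = 1.0135553.
The NZD side grows by e^(0.0373×5/12) = 1.0156631.
Hence g_NOK = 1.0294307.
Take logs: ln 1.0294307 / (5/12) = 0.069614, so 6.96%.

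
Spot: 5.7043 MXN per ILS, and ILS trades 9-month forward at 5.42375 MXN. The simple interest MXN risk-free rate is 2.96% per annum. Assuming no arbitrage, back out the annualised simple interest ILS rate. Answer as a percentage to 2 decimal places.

10.01%

T = 9/12 years.
CIP gives F = S · g_MXN/g_ILS, so g_MXN/g_ILS = 5.42375/5.7043 = 0.9508178.
The MXN side grows by 1 + 0.0296×9/12 = 1.022200.
So the ILS growth factor = 1.0750745.
r = (1.0750745 − 1)/(9/12) = 0.100099 → 10.01%.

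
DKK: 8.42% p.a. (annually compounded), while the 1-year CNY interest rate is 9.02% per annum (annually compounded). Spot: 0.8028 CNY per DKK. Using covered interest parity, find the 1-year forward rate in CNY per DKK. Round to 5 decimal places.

0.80724

T = 1 year.
Growth of 1 CNY over T: (1 + 0.0902)^1 = 1.090200.
DKK accumulates by (1 + 0.0842)^1 = 1.084200.
So F = 0.8028 × 1.090200 / 1.084200 = 0.8072427 (CNY/DKK).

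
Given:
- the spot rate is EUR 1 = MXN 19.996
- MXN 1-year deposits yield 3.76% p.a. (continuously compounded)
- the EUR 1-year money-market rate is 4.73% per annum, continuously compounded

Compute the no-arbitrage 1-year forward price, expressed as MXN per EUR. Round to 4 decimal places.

19.8030

T = 1 year.
MXN accumulates by e^(0.0376×1) = 1.03831582.
EUR accumulates by e^(0.0473×1) = 1.04843649.
CIP: F = S · (grow MXN)/(grow EUR) = 19.996 × 1.03831582/1.04843649 = 19.802976 MXN per EUR.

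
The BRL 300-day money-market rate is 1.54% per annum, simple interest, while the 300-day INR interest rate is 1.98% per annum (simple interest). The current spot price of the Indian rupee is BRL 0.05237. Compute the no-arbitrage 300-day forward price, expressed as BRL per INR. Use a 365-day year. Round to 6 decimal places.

0.052184

T = 300/365 years.
Growth of 1 BRL over T: 1 + 0.0154×300/365 = 1.0126575.
INR growth factor: 1 + 0.0198×300/365 = 1.016274.
CIP: F = S · (grow BRL)/(grow INR) = 0.05237 × 1.0126575/1.016274 = 0.05218364 BRL per INR.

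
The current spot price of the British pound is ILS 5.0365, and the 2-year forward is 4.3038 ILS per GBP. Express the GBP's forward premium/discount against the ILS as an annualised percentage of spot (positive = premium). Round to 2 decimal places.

-7.27%

T = 2 years.
(F − S)/S = (4.3038 − 5.0365)/5.0365 = -0.1454780.
Annualise by dividing by T: -0.1454780 / 2 = -0.072739 → -7.27%.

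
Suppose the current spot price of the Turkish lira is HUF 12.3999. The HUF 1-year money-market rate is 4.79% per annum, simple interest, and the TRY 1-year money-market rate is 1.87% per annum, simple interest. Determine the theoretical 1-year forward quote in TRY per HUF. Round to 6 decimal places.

0.078399

T = 1 year.
Growth of 1 HUF over T: 1 + 0.0479×1 = 1.047900.
TRY growth factor: 1 + 0.0187×1 = 1.018700.
CIP: F = S · (grow HUF)/(grow TRY) = 12.3999 × 1.047900/1.018700 = 12.75533 HUF per TRY.
Invert for TRY per HUF: 1 / 12.75533 = 0.078399.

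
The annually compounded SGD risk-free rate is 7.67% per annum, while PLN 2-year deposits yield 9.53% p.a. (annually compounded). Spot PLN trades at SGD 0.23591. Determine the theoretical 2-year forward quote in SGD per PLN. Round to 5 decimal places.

0.22797

T = 2 years.
SGD accumulates by (1 + 0.0767)^2 = 1.1592829.
PLN accumulates by (1 + 0.0953)^2 = 1.1996821.
Forward (SGD per PLN) = 0.23591 × 1.1592829 / 1.1996821 = 0.2279657.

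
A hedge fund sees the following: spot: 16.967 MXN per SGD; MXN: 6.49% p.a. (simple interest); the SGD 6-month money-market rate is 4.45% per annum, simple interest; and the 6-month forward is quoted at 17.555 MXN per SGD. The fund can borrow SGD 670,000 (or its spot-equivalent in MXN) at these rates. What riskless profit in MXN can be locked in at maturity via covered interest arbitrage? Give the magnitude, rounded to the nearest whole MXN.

T = 6/12 years.
Invest the SGD and cover forward: 670,000 × 1.022250 × 17.555 = MXN 12,023,551.16.
Convert at spot and invest in MXN: 670,000 × 16.967 × 1.032450 = MXN 11,736,778.03.
The quoted forward overvalues SGD, so borrow MXN, buy SGD at spot, deposit the SGD at 4.45%, and sell the proceeds forward at 17.555.
Profit = 12,023,551.16 − 11,736,778.03 = MXN 286,773.

MXN 286,773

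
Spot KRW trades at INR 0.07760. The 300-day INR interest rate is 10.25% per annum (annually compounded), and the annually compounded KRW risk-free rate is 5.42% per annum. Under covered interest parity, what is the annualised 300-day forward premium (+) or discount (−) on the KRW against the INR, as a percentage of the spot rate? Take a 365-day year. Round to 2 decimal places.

+4.56%

T = 300/365 years.
No-arbitrage forward: 0.0776 × 1.083507 / 1.0443374 = 0.08051052 INR/KRW.
(F − S)/S ÷ T = (0.08051052 − 0.0776)/0.0776/(300/365) = 0.045633 → 4.56%.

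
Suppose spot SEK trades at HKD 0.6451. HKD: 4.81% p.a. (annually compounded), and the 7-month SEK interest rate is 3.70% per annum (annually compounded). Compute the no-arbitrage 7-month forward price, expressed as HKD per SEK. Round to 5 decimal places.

0.64912

T = 7/12 years.
HKD accumulates by (1 + 0.0481)^(7/12) = 1.0277834.
Growth of 1 SEK over T: (1 + 0.0370)^(7/12) = 1.0214198.
So F = 0.6451 × 1.0277834 / 1.0214198 = 0.6491191 (HKD/SEK).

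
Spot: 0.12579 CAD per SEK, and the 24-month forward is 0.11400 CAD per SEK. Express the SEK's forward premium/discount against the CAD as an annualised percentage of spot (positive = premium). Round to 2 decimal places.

T = 2 years.
Period premium: (0.11400 − 0.12579)/0.12579 = -0.0937276.
×(1/T) gives -4.69% p.a.

-4.69%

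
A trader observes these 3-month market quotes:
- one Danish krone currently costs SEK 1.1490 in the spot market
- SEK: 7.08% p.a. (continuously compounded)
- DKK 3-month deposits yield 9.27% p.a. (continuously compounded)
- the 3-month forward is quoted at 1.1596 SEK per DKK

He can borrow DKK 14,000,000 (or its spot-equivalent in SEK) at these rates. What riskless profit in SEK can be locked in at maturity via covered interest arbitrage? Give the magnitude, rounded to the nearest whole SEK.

SEK 241,769

T = 3/12 years.
Route A — deposit DKK, sell forward: 14,000,000 × 1.0234456269 × 1.1596 = SEK 16,615,025.69.
Route B — convert at spot, deposit SEK: 14,000,000 × 1.1490 × 1.0178575733 = SEK 16,373,256.92.
The quoted forward overvalues DKK, so borrow SEK, buy DKK at spot, deposit the DKK at 9.27%, and sell the proceeds forward at 1.1596.
Profit = 16,615,025.69 − 16,373,256.92 = SEK 241,769.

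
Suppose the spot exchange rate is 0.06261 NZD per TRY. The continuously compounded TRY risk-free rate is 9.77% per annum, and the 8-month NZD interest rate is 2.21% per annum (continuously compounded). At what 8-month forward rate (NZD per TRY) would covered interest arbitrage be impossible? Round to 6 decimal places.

T = 8/12 years.
Growth of 1 NZD over T: e^(0.0221×8/12) = 1.0148424.
TRY growth factor: e^(0.0977×8/12) = 1.0673013.
So F = 0.06261 × 1.0148424 / 1.0673013 = 0.05953266 (NZD/TRY).

0.059533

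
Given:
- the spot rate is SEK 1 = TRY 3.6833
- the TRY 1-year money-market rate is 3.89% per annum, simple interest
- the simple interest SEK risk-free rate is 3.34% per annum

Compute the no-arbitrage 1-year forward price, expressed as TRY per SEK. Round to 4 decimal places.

T = 1 year.
TRY accumulates by 1 + 0.0389×1 = 1.038900.
Growth of 1 SEK over T: 1 + 0.0334×1 = 1.033400.
Forward (TRY per SEK) = 3.6833 × 1.038900 / 1.033400 = 3.702903.

3.7029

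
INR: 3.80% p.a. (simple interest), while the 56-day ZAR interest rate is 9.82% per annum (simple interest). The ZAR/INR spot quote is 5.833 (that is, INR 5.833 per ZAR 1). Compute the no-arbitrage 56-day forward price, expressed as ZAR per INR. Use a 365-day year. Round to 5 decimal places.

0.17301

T = 56/365 years.
INR accumulates by 1 + 0.0380×56/365 = 1.0058301.
ZAR growth factor: 1 + 0.0982×56/365 = 1.0150663.
Forward (INR per ZAR) = 5.833 × 1.0058301 / 1.0150663 = 5.779925.
Quoted the other way: 1/5.779925 = 0.17301 ZAR per INR.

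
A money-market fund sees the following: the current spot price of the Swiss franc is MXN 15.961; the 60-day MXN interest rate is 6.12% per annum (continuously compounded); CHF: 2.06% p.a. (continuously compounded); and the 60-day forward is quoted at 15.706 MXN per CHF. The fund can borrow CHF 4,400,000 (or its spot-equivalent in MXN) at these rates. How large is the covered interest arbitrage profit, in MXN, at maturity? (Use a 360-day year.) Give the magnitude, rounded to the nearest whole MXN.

MXN 1,604,322

T = 60/360 years.
Invest the CHF and cover forward: 4,400,000 × 1.003439234 × 15.706 = MXN 69,344,073.08.
Convert at spot and invest in MXN: 4,400,000 × 15.961 × 1.0102521973 = MXN 70,948,395.41.
The quoted forward undervalues CHF, so borrow CHF, convert to MXN at spot, deposit the MXN at 6.12%, and buy CHF forward at 15.706 to cover the loan.
Profit = 70,948,395.41 − 69,344,073.08 = MXN 1,604,322.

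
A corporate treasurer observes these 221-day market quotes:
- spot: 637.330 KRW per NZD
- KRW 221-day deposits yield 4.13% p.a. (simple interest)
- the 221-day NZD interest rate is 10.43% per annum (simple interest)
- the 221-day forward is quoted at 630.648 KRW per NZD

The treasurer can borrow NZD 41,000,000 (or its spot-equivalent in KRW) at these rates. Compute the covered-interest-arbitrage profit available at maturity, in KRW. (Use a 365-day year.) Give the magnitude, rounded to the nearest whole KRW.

T = 221/365 years.
Keep in NZD, deliver into the forward: 41,000,000·1.063151506849·630.648 = KRW 27,489,449,231.14.
Swap to KRW now, deposit: 41,000,000·637.330·1.02500630137 = KRW 26,783,957,908.14.
The quoted forward overvalues NZD, so borrow KRW, buy NZD at spot, deposit the NZD at 10.43%, and sell the proceeds forward at 630.648.
Arbitrage profit = |27,489,449,231.14 − 26,783,957,908.14| = KRW 705,491,323.

KRW 705,491,323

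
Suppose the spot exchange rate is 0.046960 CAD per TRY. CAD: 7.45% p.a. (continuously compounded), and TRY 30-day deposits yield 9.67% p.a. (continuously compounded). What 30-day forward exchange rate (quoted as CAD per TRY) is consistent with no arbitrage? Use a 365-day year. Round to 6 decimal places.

0.046874

T = 30/365 years.
Growth of 1 CAD over T: e^(0.0745×30/365) = 1.0061421.
TRY growth factor: e^(0.0967×30/365) = 1.0079796.
Forward (CAD per TRY) = 0.04696 × 1.0061421 / 1.0079796 = 0.04687439.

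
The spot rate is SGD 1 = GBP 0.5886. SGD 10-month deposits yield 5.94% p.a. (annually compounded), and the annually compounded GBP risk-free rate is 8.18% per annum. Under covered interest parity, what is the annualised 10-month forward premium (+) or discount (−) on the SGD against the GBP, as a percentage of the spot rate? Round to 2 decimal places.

+2.11%

T = 10/12 years.
No-arbitrage forward: 0.5886 × 1.0677162 / 1.0492605 = 0.5989530 GBP/SGD.
Annualised premium = (F − S)/S × (1/T) = (0.5989530 − 0.5886)/0.5886 ÷ (10/12) = 2.11%.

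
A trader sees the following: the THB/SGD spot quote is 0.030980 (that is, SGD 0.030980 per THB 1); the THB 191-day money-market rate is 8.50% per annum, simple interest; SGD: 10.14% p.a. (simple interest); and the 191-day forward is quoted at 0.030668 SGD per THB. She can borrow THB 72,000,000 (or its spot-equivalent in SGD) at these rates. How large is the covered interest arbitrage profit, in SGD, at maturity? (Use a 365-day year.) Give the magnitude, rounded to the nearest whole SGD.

SGD 42,606

T = 191/365 years.
Invest the THB and cover forward: 72,000,000 × 1.044479452 × 0.030668 = SGD 2,306,310.90.
Convert at spot and invest in SGD: 72,000,000 × 0.030980 × 1.05306137 = SGD 2,348,916.57.
The quoted forward undervalues THB, so borrow THB, convert to SGD at spot, deposit the SGD at 10.14%, and buy THB forward at 0.030668 to cover the loan.
Profit = 2,348,916.57 − 2,306,310.90 = SGD 42,606.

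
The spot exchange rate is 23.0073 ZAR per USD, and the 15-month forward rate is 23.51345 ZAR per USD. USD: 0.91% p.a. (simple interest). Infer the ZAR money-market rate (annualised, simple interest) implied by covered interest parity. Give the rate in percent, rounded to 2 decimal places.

2.69%

T = 15/12 years.
By CIP, F/S equals the ZAR-to-USD growth ratio: 23.51345/23.0073 = 1.0219995.
The USD side grows by 1 + 0.0091×15/12 = 1.011375.
So the ZAR growth factor = 1.0336247.
r = (1.0336247 − 1)/(15/12) = 0.026900 → 2.69%.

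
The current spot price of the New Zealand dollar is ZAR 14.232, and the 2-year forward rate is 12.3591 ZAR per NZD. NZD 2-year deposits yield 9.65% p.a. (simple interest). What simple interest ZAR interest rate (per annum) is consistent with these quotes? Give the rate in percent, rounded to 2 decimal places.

1.80%

T = 2 years.
CIP gives F = S · g_ZAR/g_NZD, so g_ZAR/g_NZD = 12.3591/14.232 = 0.8684022.
The NZD side grows by 1 + 0.0965×2 = 1.193000.
Hence g_ZAR = 1.0360038.
(1.0360038 − 1)/T = 0.018002, i.e. 1.80%.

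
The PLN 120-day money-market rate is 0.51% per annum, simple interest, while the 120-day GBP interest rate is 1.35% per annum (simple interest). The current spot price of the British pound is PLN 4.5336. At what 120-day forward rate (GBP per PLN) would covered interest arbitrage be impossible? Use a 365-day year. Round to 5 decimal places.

0.22118

T = 120/365 years.
PLN growth factor: 1 + 0.0051×120/365 = 1.0016767.
GBP accumulates by 1 + 0.0135×120/365 = 1.0044384.
Forward (PLN per GBP) = 4.5336 × 1.0016767 / 1.0044384 = 4.521135.
Quoted the other way: 1/4.521135 = 0.22118 GBP per PLN.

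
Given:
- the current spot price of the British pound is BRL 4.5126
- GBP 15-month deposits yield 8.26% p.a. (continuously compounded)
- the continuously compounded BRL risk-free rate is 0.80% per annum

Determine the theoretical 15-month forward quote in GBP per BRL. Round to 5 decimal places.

T = 15/12 years.
Growth of 1 BRL over T: e^(0.0080×15/12) = 1.0100502.
GBP growth factor: e^(0.0826×15/12) = 1.1087686.
So F = 4.5126 × 1.0100502 / 1.1087686 = 4.110824 (BRL/GBP).
Invert for GBP per BRL: 1 / 4.110824 = 0.24326.

0.24326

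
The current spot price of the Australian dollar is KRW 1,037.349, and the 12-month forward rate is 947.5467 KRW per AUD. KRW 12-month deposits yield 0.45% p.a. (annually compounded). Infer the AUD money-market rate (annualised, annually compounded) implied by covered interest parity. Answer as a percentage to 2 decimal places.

T = 1 year.
CIP gives F = S · g_KRW/g_AUD, so g_KRW/g_AUD = 947.5467/1037.349 = 0.9134310.
The KRW side grows by (1 + 0.0045)^1 = 1.004500.
That pins the AUD growth at 1.0996999.
Annualise: 1.0996999^(1/1) − 1 = 0.099700 = 9.97%.

9.97%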